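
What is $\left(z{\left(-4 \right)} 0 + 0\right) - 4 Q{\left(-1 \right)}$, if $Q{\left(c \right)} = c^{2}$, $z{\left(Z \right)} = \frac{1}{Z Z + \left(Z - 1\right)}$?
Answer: $-4$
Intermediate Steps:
$z{\left(Z \right)} = \frac{1}{-1 + Z + Z^{2}}$ ($z{\left(Z \right)} = \frac{1}{Z^{2} + \left(Z - 1\right)} = \frac{1}{Z^{2} + \left(-1 + Z\right)} = \frac{1}{-1 + Z + Z^{2}}$)
$\left(z{\left(-4 \right)} 0 + 0\right) - 4 Q{\left(-1 \right)} = \left(\frac{1}{-1 - 4 + \left(-4\right)^{2}} \cdot 0 + 0\right) - 4 \left(-1\right)^{2} = \left(\frac{1}{-1 - 4 + 16} \cdot 0 + 0\right) - 4 = \left(\frac{1}{11} \cdot 0 + 0\right) - 4 = \left(0 + 0\right) - 4 = 0 - 4 = -4$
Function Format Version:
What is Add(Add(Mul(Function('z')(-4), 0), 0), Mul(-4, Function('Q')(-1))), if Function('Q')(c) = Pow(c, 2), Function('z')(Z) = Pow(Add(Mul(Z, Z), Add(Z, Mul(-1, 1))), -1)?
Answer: -4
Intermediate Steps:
Function('z')(Z) = Pow(Add(-1, Z, Pow(Z, 2)), -1) (Function('z')(Z) = Pow(Add(Pow(Z, 2), Add(Z, -1)), -1) = Pow(Add(Pow(Z, 2), Add(-1, Z)), -1) = Pow(Add(-1, Z, Pow(Z, 2)), -1))
Add(Add(Mul(Function('z')(-4), 0), 0), Mul(-4, Function('Q')(-1))) = Add(Add(Mul(Pow(Add(-1, -4, Pow(-4, 2)), -1), 0), 0), Mul(-4, Pow(-1, 2))) = Add(Add(Mul(Pow(Add(-1, -4, 16), -1), 0), 0), Mul(-4, 1)) = Add(Add(Mul(Pow(11, -1), 0), 0), -4) = Add(Add(Mul(Rational(1, 11), 0), 0), -4) = Add(Add(0, 0), -4) = Add(0, -4) = -4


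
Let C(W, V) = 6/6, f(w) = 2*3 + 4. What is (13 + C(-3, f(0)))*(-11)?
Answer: -154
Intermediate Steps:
f(w) = 10 (f(w) = 6 + 4 = 10)
C(W, V) = 1 (C(W, V) = 6*(1/6) = 1)
(13 + C(-3, f(0)))*(-11) = (13 + 1)*(-11) = 14*(-11) = -154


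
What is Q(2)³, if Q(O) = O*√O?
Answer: 16*√2 ≈ 22.627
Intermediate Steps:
Q(O) = O^(3/2)
Q(2)³ = (2^(3/2))³ = (2*√2)³ = 16*√2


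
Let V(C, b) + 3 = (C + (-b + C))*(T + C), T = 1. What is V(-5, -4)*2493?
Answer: 52353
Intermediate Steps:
V(C, b) = -3 + (1 + C)*(-b + 2*C) (V(C, b) = -3 + (C + (-b + C))*(1 + C) = -3 + (C + (C - b))*(1 + C) = -3 + (-b + 2*C)*(1 + C) = -3 + (1 + C)*(-b + 2*C))
V(-5, -4)*2493 = (-3 - 1*(-4) + 2*(-5) + 2*(-5)² - 1*(-5)*(-4))*2493 = (-3 + 4 - 10 + 2*25 - 20)*2493 = (-3 + 4 - 10 + 50 - 20)*2493 = 21*2493 = 52353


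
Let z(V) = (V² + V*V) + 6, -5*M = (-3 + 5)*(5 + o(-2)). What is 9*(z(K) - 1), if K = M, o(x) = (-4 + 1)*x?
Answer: 9837/25 ≈ 393.48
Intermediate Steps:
o(x) = -3*x
M = -22/5 (M = -(-3 + 5)*(5 - 3*(-2))/5 = -2*(5 + 6)/5 = -2*11/5 = -⅕*22 = -22/5 ≈ -4.4000)
K = -22/5 ≈ -4.4000
z(V) = 6 + 2*V² (z(V) = (V² + V²) + 6 = 2*V² + 6 = 6 + 2*V²)
9*(z(K) - 1) = 9*((6 + 2*(-22/5)²) - 1) = 9*((6 + 2*(484/25)) - 1) = 9*((6 + 968/25) - 1) = 9*(1118/25 - 1) = 9*(1093/25) = 9837/25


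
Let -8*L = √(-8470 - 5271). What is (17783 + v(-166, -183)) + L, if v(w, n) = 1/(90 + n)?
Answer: 1653818/93 - I*√13741/8 ≈ 17783.0 - 14.653*I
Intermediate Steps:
L = -I*√13741/8 (L = -√(-8470 - 5271)/8 = -I*√13741/8 ≈ -14.653*I)
(17783 + v(-166, -183)) + L = (17783 + 1/(90 - 183)) - I*√13741/8 = (17783 + 1/(-93)) - I*√13741/8 = (17783 - 1/93) - I*√13741/8 = 1653818/93 - I*√13741/8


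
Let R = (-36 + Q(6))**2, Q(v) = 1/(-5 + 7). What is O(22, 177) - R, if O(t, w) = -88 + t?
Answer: -5305/4 ≈ -1326.3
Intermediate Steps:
Q(v) = 1/2
R = 5041/4 (R = (-36 + 1/2)**2 = (-71/2)**2 = 5041/4 ≈ 1260.3)
O(22, 177) - R = (-88 + 22) - 1*5041/4 = -66 - 5041/4 = -5305/4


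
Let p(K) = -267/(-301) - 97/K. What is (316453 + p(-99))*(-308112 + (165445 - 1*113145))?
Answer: -2412317028459524/29799 ≈ -8.0953e+10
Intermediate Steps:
p(K) = 267/301 - 97/K (p(K) = -267*(-1/301) - 97/K = 267/301 - 97/K)
(316453 + p(-99))*(-308112 + (165445 - 1*113145)) = (316453 + (267/301 - 97/(-99)))*(-308112 + (165445 - 1*113145)) = (316453 + (267/301 - 97*(-1/99)))*(-308112 + (165445 - 113145)) = (316453 + (267/301 + 97/99))*(-308112 + 52300) = (316453 + 55630/29799)*(-255812) = (9430038577/29799)*(-255812) = -2412317028459524/29799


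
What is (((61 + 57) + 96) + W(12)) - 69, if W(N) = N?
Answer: 157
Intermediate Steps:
(((61 + 57) + 96) + W(12)) - 69 = (((61 + 57) + 96) + 12) - 69 = ((118 + 96) + 12) - 69 = (214 + 12) - 69 = 226 - 69 = 157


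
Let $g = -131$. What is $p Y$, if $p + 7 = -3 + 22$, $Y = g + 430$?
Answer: $3588$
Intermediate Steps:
$Y = 299$ ($Y = -131 + 430 = 299$)
$p = 12$ ($p = -7 + \left(-3 + 22\right) = -7 + 19 = 12$)
$p Y = 12 \cdot 299 = 3588$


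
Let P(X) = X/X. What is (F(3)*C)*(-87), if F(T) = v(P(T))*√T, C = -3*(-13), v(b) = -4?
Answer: 13572*√3 ≈ 23507.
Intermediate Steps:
P(X) = 1
C = 39
F(T) = -4*√T
(F(3)*C)*(-87) = (-4*√3*39)*(-87) = -156*√3*(-87) = 13572*√3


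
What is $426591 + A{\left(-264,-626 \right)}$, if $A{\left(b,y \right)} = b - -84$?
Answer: $426411$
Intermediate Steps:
$A{\left(b,y \right)} = 84 + b$ ($A{\left(b,y \right)} = b + 84 = 84 + b$)
$426591 + A{\left(-264,-626 \right)} = 426591 + \left(84 - 264\right) = 426591 - 180 = 426411$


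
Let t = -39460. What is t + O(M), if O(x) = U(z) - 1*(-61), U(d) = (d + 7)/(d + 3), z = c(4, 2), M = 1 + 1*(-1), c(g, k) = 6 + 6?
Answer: -590966/15 ≈ -39398.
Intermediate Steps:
c(g, k) = 12
M = 0 (M = 1 - 1 = 0)
z = 12
U(d) = (7 + d)/(3 + d)
O(x) = 934/15 (O(x) = (7 + 12)/(3 + 12) - 1*(-61) = 19/15 + 61 = 934/15)
t + O(M) = -39460 + 934/15 = -590966/15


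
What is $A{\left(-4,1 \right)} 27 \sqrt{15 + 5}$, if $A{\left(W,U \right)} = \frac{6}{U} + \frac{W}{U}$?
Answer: $108 \sqrt{5} \approx 241.5$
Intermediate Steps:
$A{\left(-4,1 \right)} 27 \sqrt{15 + 5} = \frac{6 - 4}{1} \cdot 27 \sqrt{15 + 5} = 1 \cdot 2 \cdot 27 \sqrt{20} = 2 \cdot 27 \cdot 2 \sqrt{5} = 54 \cdot 2 \sqrt{5} = 108 \sqrt{5}$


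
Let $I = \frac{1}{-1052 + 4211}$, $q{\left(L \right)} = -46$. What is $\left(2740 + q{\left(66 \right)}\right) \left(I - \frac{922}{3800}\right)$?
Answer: $- \frac{653025151}{1000350} \approx -652.8$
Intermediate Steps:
$I = \frac{1}{3159} \approx 0.00031656$
$\left(2740 + q{\left(66 \right)}\right) \left(I - \frac{922}{3800}\right) = \left(2740 - 46\right) \left(\frac{1}{3159} - \frac{922}{3800}\right) = 2694 \left(\frac{1}{3159} - \frac{461}{1900}\right) = 2694 \left(- \frac{1454399}{6002100}\right) = - \frac{653025151}{1000350}$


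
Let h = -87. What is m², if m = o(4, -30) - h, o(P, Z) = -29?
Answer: 3364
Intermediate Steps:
m = 58 (m = -29 - 1*(-87) = -29 + 87 = 58)
m² = 58² = 3364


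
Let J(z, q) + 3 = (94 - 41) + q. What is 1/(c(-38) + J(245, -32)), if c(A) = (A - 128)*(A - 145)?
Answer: 1/30396 ≈ 3.2899e-5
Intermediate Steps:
J(z, q) = 50 + q (J(z, q) = -3 + ((94 - 41) + q) = -3 + (53 + q) = 50 + q)
c(A) = (-145 + A)*(-128 + A) (c(A) = (-128 + A)*(-145 + A) = (-145 + A)*(-128 + A))
1/(c(-38) + J(245, -32)) = 1/((18560 + (-38)² - 273*(-38)) + (50 - 32)) = 1/((18560 + 1444 + 10374) + 18) = 1/(30378 + 18) = 1/30396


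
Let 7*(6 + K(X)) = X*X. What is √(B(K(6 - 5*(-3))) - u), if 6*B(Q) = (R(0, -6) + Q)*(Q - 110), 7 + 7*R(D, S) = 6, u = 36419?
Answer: I*√16282266/21 ≈ 192.15*I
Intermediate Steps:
K(X) = -6 + X²/7 (K(X) = -6 + (X*X)/7 = -6 + X²/7)
R(D, S) = -⅐ (R(D, S) = -1 + (⅐)*6 = -1 + 6/7 = -⅐)
B(Q) = (-110 + Q)*(-⅐ + Q)/6 (B(Q) = ((-⅐ + Q)*(Q - 110))/6 = ((-⅐ + Q)*(-110 + Q))/6 = ((-110 + Q)*(-⅐ + Q))/6 = (-110 + Q)*(-⅐ + Q)/6)
√(B(K(6 - 5*(-3))) - u) = √((55/21 - 257*(-6 + (6 - 5*(-3))²/7)/14 + (-6 + (6 - 5*(-3))²/7)²/6) - 1*36419) = √((55/21 - 257*(-6 + (6 + 15)²/7)/14 + (-6 + (6 + 15)²/7)²/6) - 36419) = √((55/21 - 257*(-6 + (⅐)*21²)/14 + (-6 + (⅐)*21²)²/6) - 36419) = √((55/21 - 257*(-6 + (⅐)*441)/14 + (-6 + (⅐)*441)²/6) - 36419) = √((55/21 - 257*(-6 + 63)/14 + (-6 + 63)²/6) - 36419) = √((55/21 - 257/14*57 + (⅙)*57²) - 36419) = √((55/21 - 14649/14 + (⅙)*3249) - 36419) = √((55/21 - 14649/14 + 1083/2) - 36419) = √(-10547/21 - 36419) = √(-775346/21) = I*√16282266/21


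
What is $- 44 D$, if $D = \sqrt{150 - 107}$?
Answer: $- 44 \sqrt{43} \approx -288.53$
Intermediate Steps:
$D = \sqrt{43} \approx 6.5574$
$- 44 D = - 44 \sqrt{43}$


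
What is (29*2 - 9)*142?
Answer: 6958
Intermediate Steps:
(29*2 - 9)*142 = (58 - 9)*142 = 49*142 = 6958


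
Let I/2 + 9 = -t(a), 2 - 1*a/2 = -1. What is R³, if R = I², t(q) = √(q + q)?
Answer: 120902976 + 68739840*√3 ≈ 2.3996e+8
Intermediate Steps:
a = 6 (a = 4 - 2*(-1) = 4 + 2 = 6)
t(q) = √2*√q (t(q) = √(2*q) = √2*√q)
I = -18 - 4*√3 (I = -18 + 2*(-√2*√6) = -18 + 2*(-2*√3) = -18 - 4*√3 ≈ -24.928)
R = (-18 - 4*√3)² ≈ 621.42
R³ = (372 + 144*√3)³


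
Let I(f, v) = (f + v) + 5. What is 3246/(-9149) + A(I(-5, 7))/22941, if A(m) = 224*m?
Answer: -60120854/209887209 ≈ -0.28644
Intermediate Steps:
I(f, v) = 5 + f + v
3246/(-9149) + A(I(-5, 7))/22941 = 3246/(-9149) + (224*(5 - 5 + 7))/22941 = 3246*(-1/9149) + (224*7)*(1/22941) = -3246/9149 + 1568*(1/22941) = -3246/9149 + 1568/22941 = -60120854/209887209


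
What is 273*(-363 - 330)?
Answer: -189189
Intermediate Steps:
273*(-363 - 330) = 273*(-693) = -189189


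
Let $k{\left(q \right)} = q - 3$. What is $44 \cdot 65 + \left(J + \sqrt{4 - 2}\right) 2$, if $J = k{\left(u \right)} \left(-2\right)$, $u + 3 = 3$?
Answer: $2872 + 2 \sqrt{2} \approx 2874.8$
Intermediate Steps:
$u = 0$ ($u = -3 + 3 = 0$)
$k{\left(q \right)} = -3 + q$
$J = 6$ ($J = \left(-3 + 0\right) \left(-2\right) = \left(-3\right) \left(-2\right) = 6$)
$44 \cdot 65 + \left(J + \sqrt{4 - 2}\right) 2 = 44 \cdot 65 + \left(6 + \sqrt{4 - 2}\right) 2 = 2860 + \left(6 + \sqrt{2}\right) 2 = 2860 + \left(12 + 2 \sqrt{2}\right) = 2872 + 2 \sqrt{2}$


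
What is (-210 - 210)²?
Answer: 176400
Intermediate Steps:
(-210 - 210)² = (-420)² = 176400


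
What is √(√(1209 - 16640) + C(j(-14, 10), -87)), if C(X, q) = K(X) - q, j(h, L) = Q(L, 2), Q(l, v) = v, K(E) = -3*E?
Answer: √(81 + I*√15431) ≈ 10.707 + 5.8007*I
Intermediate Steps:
j(h, L) = 2
C(X, q) = -q - 3*X (C(X, q) = -3*X - q = -q - 3*X)
√(√(1209 - 16640) + C(j(-14, 10), -87)) = √(√(1209 - 16640) + (-1*(-87) - 3*2)) = √(√(-15431) + (87 - 6)) = √(I*√15431 + 81) = √(81 + I*√15431)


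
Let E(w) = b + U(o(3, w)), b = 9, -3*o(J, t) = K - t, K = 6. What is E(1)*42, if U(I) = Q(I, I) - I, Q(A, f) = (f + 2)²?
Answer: 1358/3 ≈ 452.67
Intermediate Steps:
Q(A, f) = (2 + f)²
o(J, t) = -2 + t/3 (o(J, t) = -(6 - t)/3 = -2 + t/3)
U(I) = (2 + I)² - I
E(w) = 11 - w/3 + w²/9 (E(w) = 9 + ((2 + (-2 + w/3))² - (-2 + w/3)) = 9 + ((w/3)² + (2 - w/3)) = 9 + (w²/9 + (2 - w/3)) = 9 + (2 - w/3 + w²/9) = 11 - w/3 + w²/9)
E(1)*42 = (11 - ⅓*1 + (⅑)*1²)*42 = (11 - ⅓ + (⅑)*1)*42 = (11 - ⅓ + ⅑)*42 = (97/9)*42 = 1358/3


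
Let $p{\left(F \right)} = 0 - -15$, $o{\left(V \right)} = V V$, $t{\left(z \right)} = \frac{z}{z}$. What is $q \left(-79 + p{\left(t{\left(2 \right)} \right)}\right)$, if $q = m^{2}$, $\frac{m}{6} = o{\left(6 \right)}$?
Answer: $-2985984$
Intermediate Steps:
$t{\left(z \right)} = 1$
$o{\left(V \right)} = V^{2}$
$m = 216$ ($m = 6 \cdot 6^{2} = 6 \cdot 36 = 216$)
$q = 46656$ ($q = 216^{2} = 46656$)
$p{\left(F \right)} = 15$ ($p{\left(F \right)} = 0 + 15 = 15$)
$q \left(-79 + p{\left(t{\left(2 \right)} \right)}\right) = 46656 \left(-79 + 15\right) = 46656 \left(-64\right) = -2985984$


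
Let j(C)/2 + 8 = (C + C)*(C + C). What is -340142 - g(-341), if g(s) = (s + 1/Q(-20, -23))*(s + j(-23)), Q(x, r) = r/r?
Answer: 977358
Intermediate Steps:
j(C) = -16 + 8*C**2 (j(C) = -16 + 2*((C + C)*(C + C)) = -16 + 2*((2*C)*(2*C)) = -16 + 2*(4*C**2) = -16 + 8*C**2)
Q(x, r) = 1
g(s) = (1 + s)*(4216 + s) (g(s) = (s + 1/1)*(s + (-16 + 8*(-23)**2)) = (s + 1)*(s + (-16 + 8*529)) = (1 + s)*(s + (-16 + 4232)) = (1 + s)*(s + 4216) = (1 + s)*(4216 + s))
-340142 - g(-341) = -340142 - (4216 - 341 - 341*(4216 - 341)) = -340142 - (4216 - 341 - 341*3875) = -340142 - (4216 - 341 - 1321375) = -340142 - 1*(-1317500) = -340142 + 1317500 = 977358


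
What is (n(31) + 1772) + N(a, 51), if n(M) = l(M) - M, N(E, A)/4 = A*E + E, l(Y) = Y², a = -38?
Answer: -5202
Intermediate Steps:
N(E, A) = 4*E + 4*A*E (N(E, A) = 4*(A*E + E) = 4*(E + A*E) = 4*E + 4*A*E)
n(M) = M² - M
(n(31) + 1772) + N(a, 51) = (31*(-1 + 31) + 1772) + 4*(-38)*(1 + 51) = (31*30 + 1772) + 4*(-38)*52 = (930 + 1772) - 7904 = 2702 - 7904 = -5202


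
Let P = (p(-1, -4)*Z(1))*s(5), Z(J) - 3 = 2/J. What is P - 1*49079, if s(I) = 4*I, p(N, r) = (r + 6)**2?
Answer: -48679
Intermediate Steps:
p(N, r) = (6 + r)**2
Z(J) = 3 + 2/J
P = 400 (P = ((6 - 4)**2*(3 + 2/1))*(4*5) = (2**2*(3 + 2*1))*20 = (4*(3 + 2))*20 = (4*5)*20 = 20*20 = 400)
P - 1*49079 = 400 - 1*49079 = 400 - 49079 = -48679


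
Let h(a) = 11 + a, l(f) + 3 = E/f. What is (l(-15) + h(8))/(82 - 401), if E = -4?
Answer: -244/4785 ≈ -0.050993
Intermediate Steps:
l(f) = -3 - 4/f
(l(-15) + h(8))/(82 - 401) = ((-3 - 4/(-15)) + (11 + 8))/(82 - 401) = ((-3 - 4*(-1/15)) + 19)/(-319) = ((-3 + 4/15) + 19)*(-1/319) = (-41/15 + 19)*(-1/319) = (244/15)*(-1/319) = -244/4785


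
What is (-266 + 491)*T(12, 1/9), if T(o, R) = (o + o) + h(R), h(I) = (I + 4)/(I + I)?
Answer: 19125/2 ≈ 9562.5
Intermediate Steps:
h(I) = (4 + I)/(2*I) (h(I) = (4 + I)/((2*I)) = (4 + I)*(1/(2*I)) = (4 + I)/(2*I))
T(o, R) = 2*o + (4 + R)/(2*R) (T(o, R) = (o + o) + (4 + R)/(2*R) = 2*o + (4 + R)/(2*R))
(-266 + 491)*T(12, 1/9) = (-266 + 491)*(½ + 2*12 + 2/(1/9)) = 225*(½ + 24 + 2/(⅑)) = 225*(½ + 24 + 2*9) = 225*(½ + 24 + 18) = 225*(85/2) = 19125/2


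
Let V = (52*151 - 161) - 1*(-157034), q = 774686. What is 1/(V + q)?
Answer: 1/939411 ≈ 1.0645e-6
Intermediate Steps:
V = 164725 (V = (7852 - 161) + 157034 = 7691 + 157034 = 164725)
1/(V + q) = 1/(164725 + 774686) = 1/939411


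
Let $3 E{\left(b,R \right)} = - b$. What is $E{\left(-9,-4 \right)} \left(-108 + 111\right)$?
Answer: $9$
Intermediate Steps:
$E{\left(b,R \right)} = - \frac{b}{3}$ ($E{\left(b,R \right)} = \frac{\left(-1\right) b}{3} = - \frac{b}{3}$)
$E{\left(-9,-4 \right)} \left(-108 + 111\right) = \left(- \frac{1}{3}\right) \left(-9\right) \left(-108 + 111\right) = 3 \cdot 3 = 9$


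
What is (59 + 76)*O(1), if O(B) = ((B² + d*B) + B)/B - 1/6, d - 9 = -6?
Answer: 1305/2 ≈ 652.50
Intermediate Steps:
d = 3 (d = 9 - 6 = 3)
O(B) = -⅙ + (B² + 4*B)/B (O(B) = ((B² + 3*B) + B)/B - 1/6 = (B² + 4*B)/B - 1*⅙ = (B² + 4*B)/B - ⅙ = -⅙ + (B² + 4*B)/B)
(59 + 76)*O(1) = (59 + 76)*(23/6 + 1) = 135*(29/6) = 1305/2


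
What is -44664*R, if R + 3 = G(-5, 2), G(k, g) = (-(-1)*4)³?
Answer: -2724504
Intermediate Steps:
G(k, g) = 64 (G(k, g) = (-1*(-4))³ = 4³ = 64)
R = 61 (R = -3 + 64 = 61)
-44664*R = -44664*61 = -2724504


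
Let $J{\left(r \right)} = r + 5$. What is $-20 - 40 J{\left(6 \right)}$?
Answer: $-460$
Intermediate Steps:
$J{\left(r \right)} = 5 + r$
$-20 - 40 J{\left(6 \right)} = -20 - 40 \left(5 + 6\right) = -20 - 440 = -460$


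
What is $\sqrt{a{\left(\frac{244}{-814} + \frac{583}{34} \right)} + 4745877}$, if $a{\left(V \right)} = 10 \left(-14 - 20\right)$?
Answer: $\sqrt{4745537} \approx 2178.4$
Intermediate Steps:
$a{\left(V \right)} = -340$ ($a{\left(V \right)} = 10 \left(-34\right) = -340$)
$\sqrt{a{\left(\frac{244}{-814} + \frac{583}{34} \right)} + 4745877} = \sqrt{-340 + 4745877} = \sqrt{4745537}$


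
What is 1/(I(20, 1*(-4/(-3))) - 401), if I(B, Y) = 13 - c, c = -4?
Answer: -1/384 ≈ -0.0026042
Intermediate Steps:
I(B, Y) = 17 (I(B, Y) = 13 - 1*(-4) = 13 + 4 = 17)
1/(I(20, 1*(-4/(-3))) - 401) = 1/(17 - 401) = 1/(-384) = -1/384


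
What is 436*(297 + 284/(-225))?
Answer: 29011876/225 ≈ 1.2894e+5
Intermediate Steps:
436*(297 + 284/(-225)) = 436*(297 + 284*(-1/225)) = 436*(297 - 284/225) = 436*(66541/225) = 29011876/225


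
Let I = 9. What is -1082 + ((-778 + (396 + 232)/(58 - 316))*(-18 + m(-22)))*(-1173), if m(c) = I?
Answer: -354325370/43 ≈ -8.2401e+6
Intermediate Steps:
m(c) = 9
-1082 + ((-778 + (396 + 232)/(58 - 316))*(-18 + m(-22)))*(-1173) = -1082 + ((-778 + (396 + 232)/(58 - 316))*(-18 + 9))*(-1173) = -1082 + ((-778 + 628/(-258))*(-9))*(-1173) = -1082 + ((-778 + 628*(-1/258))*(-9))*(-1173) = -1082 + ((-778 - 314/129)*(-9))*(-1173) = -1082 - 100676/129*(-9)*(-1173) = -1082 + (302028/43)*(-1173) = -1082 - 354278844/43 = -354325370/43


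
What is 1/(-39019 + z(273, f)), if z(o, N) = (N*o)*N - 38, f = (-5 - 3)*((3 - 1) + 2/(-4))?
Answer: 1/255 ≈ 0.0039216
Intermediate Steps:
f = -12 (f = -8*(2 + 2*(-1/4)) = -8*(2 - 1/2) = -8*3/2 = -12)
z(o, N) = -38 + o*N**2 (z(o, N) = o*N**2 - 38 = -38 + o*N**2)
1/(-39019 + z(273, f)) = 1/(-39019 + (-38 + 273*(-12)**2)) = 1/(-39019 + (-38 + 273*144)) = 1/(-39019 + (-38 + 39312)) = 1/(-39019 + 39274) = 1/255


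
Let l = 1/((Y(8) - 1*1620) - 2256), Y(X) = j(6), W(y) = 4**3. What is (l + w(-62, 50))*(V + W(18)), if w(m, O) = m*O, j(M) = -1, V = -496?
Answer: 5192078832/3877 ≈ 1.3392e+6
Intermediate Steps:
W(y) = 64
Y(X) = -1
l = -1/3877 (l = 1/((-1 - 1*1620) - 2256) = 1/((-1 - 1620) - 2256) = 1/(-1621 - 2256) = 1/(-3877) = -1/3877 ≈ -0.00025793)
w(m, O) = O*m
(l + w(-62, 50))*(V + W(18)) = (-1/3877 + 50*(-62))*(-496 + 64) = (-1/3877 - 3100)*(-432) = -12018701/3877*(-432) = 5192078832/3877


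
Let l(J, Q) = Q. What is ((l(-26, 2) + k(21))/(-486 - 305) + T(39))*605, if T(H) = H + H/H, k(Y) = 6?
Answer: 19137360/791 ≈ 24194.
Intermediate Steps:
T(H) = 1 + H (T(H) = H + 1 = 1 + H)
((l(-26, 2) + k(21))/(-486 - 305) + T(39))*605 = ((2 + 6)/(-486 - 305) + (1 + 39))*605 = (8/(-791) + 40)*605 = (8*(-1/791) + 40)*605 = (-8/791 + 40)*605 = (31632/791)*605 = 19137360/791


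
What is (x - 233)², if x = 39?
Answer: 37636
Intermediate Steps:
(x - 233)² = (39 - 233)² = (-194)² = 37636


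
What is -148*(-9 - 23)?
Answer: 4736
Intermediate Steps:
-148*(-9 - 23) = -148*(-32) = 4736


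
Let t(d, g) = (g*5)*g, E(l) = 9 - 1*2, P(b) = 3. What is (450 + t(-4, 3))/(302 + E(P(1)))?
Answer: 165/103 ≈ 1.6019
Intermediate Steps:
E(l) = 7 (E(l) = 9 - 2 = 7)
t(d, g) = 5*g**2 (t(d, g) = (5*g)*g = 5*g**2)
(450 + t(-4, 3))/(302 + E(P(1))) = (450 + 5*3**2)/(302 + 7) = (450 + 5*9)/309 = (450 + 45)*(1/309) = 495*(1/309) = 165/103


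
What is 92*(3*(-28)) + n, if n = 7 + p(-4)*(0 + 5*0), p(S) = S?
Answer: -7721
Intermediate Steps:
n = 7 (n = 7 - 4*(0 + 5*0) = 7 - 4*(0 + 0) = 7 - 4*0 = 7 + 0 = 7)
92*(3*(-28)) + n = 92*(3*(-28)) + 7 = 92*(-84) + 7 = -7728 + 7 = -7721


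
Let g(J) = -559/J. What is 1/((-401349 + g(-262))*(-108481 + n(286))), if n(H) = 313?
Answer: 131/5687088307836 ≈ 2.3035e-11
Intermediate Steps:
1/((-401349 + g(-262))*(-108481 + n(286))) = 1/((-401349 - 559/(-262))*(-108481 + 313)) = 1/((-401349 - 559*(-1/262))*(-108168)) = 1/((-401349 + 559/262)*(-108168)) = 1/(-105152879/262*(-108168)) = 1/(5687088307836/131) = 131/5687088307836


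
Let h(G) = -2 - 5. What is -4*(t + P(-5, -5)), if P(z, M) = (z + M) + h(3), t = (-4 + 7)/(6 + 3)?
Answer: 200/3 ≈ 66.667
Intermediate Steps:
h(G) = -7
t = 1/3 (t = 3/9 = 3*(1/9) = 1/3 ≈ 0.33333)
P(z, M) = -7 + M + z (P(z, M) = (z + M) - 7 = (M + z) - 7 = -7 + M + z)
-4*(t + P(-5, -5)) = -4*(1/3 + (-7 - 5 - 5)) = -4*(1/3 - 17) = -4*(-50/3) = 200/3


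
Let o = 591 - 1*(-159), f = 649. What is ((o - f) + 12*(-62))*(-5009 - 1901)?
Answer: 4443130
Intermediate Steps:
o = 750 (o = 591 + 159 = 750)
((o - f) + 12*(-62))*(-5009 - 1901) = ((750 - 1*649) + 12*(-62))*(-5009 - 1901) = ((750 - 649) - 744)*(-6910) = (101 - 744)*(-6910) = -643*(-6910) = 4443130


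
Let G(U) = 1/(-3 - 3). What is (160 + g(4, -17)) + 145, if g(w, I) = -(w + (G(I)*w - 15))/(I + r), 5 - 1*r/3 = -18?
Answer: 47615/156 ≈ 305.22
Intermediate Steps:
r = 69 (r = 15 - 3*(-18) = 15 + 54 = 69)
G(U) = -⅙ (G(U) = 1/(-6) = -⅙)
g(w, I) = -(-15 + 5*w/6)/(69 + I) (g(w, I) = -(w + (-w/6 - 15))/(I + 69) = -(w + (-15 - w/6))/(69 + I) = -(-15 + 5*w/6)/(69 + I))
(160 + g(4, -17)) + 145 = (160 + 5*(18 - 1*4)/(6*(69 - 17))) + 145 = (160 + (⅚)*(18 - 4)/52) + 145 = (160 + (⅚)*(1/52)*14) + 145 = (160 + 35/156) + 145 = 24995/156 + 145 = 47615/156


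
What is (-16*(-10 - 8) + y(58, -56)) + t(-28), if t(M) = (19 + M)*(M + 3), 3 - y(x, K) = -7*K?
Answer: 124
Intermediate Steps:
y(x, K) = 3 + 7*K (y(x, K) = 3 - (-7)*K = 3 + 7*K)
t(M) = (3 + M)*(19 + M) (t(M) = (19 + M)*(3 + M) = (3 + M)*(19 + M))
(-16*(-10 - 8) + y(58, -56)) + t(-28) = (-16*(-10 - 8) + (3 + 7*(-56))) + (57 + (-28)² + 22*(-28)) = (-16*(-18) + (3 - 392)) + (57 + 784 - 616) = (288 - 389) + 225 = -101 + 225 = 124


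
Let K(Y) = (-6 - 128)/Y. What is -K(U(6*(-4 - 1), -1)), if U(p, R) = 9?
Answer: 134/9 ≈ 14.889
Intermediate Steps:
K(Y) = -134/Y
-K(U(6*(-4 - 1), -1)) = -(-134)/9 = -1*(-134/9) = 134/9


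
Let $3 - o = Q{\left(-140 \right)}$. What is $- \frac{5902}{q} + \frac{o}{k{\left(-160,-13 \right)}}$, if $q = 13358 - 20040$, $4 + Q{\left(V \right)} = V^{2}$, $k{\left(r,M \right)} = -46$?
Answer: $\frac{5045843}{11822} \approx 426.82$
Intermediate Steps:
$Q{\left(V \right)} = -4 + V^{2}$
$q = -6682$
$o = -19593$ ($o = 3 - \left(-4 + \left(-140\right)^{2}\right) = 3 - \left(-4 + 19600\right) = 3 - 19596 = -19593$)
$- \frac{5902}{q} + \frac{o}{k{\left(-160,-13 \right)}} = - \frac{5902}{-6682} - \frac{19593}{-46} = \left(-5902\right) \left(- \frac{1}{6682}\right) - - \frac{19593}{46} = \frac{227}{257} + \frac{19593}{46} = \frac{5045843}{11822}$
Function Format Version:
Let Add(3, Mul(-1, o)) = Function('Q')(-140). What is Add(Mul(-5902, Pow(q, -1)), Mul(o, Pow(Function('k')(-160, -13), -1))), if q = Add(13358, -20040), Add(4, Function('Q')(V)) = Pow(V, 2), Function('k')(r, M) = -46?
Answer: Rational(5045843, 11822) ≈ 426.82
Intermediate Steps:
Function('Q')(V) = Add(-4, Pow(V, 2))
q = -6682
o = -19593 (o = Add(3, Mul(-1, Add(-4, Pow(-140, 2)))) = Add(3, Mul(-1, Add(-4, 19600))) = Add(3, Mul(-1, 19596)) = Add(3, -19596) = -19593)
Add(Mul(-5902, Pow(q, -1)), Mul(o, Pow(Function('k')(-160, -13), -1))) = Add(Mul(-5902, Pow(-6682, -1)), Mul(-19593, Pow(-46, -1))) = Add(Mul(-5902, Rational(-1, 6682)), Mul(-19593, Rational(-1, 46))) = Add(Rational(227, 257), Rational(19593, 46)) = Rational(5045843, 11822)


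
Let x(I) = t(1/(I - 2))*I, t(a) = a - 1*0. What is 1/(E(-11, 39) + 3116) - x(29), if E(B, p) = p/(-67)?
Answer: -6051448/5635791 ≈ -1.0738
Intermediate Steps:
E(B, p) = -p/67 (E(B, p) = p*(-1/67) = -p/67)
t(a) = a (t(a) = a + 0 = a)
x(I) = I/(-2 + I) (x(I) = I/(I - 2) = I/(-2 + I))
1/(E(-11, 39) + 3116) - x(29) = 1/(-1/67*39 + 3116) - 29/(-2 + 29) = 1/(-39/67 + 3116) - 29/27 = 1/(208733/67) - 29/27 = 67/208733 - 1*29/27 = 67/208733 - 29/27 = -6051448/5635791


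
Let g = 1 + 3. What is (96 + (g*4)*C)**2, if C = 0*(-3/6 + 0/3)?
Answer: 9216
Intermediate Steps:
C = 0 (C = 0*(-3*1/6 + 0*(1/3)) = 0*(-1/2 + 0) = 0*(-1/2) = 0)
g = 4
(96 + (g*4)*C)**2 = (96 + (4*4)*0)**2 = (96 + 16*0)**2 = (96 + 0)**2 = 96**2 = 9216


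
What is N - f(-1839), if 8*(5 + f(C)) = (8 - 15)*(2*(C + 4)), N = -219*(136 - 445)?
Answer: 257859/4 ≈ 64465.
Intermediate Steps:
N = 67671 (N = -219*(-309) = 67671)
f(C) = -12 - 7*C/4 (f(C) = -5 + ((8 - 15)*(2*(C + 4)))/8 = -5 + (-14*(4 + C))/8 = -5 + (-7*(8 + 2*C))/8 = -5 + (-56 - 14*C)/8 = -5 + (-7 - 7*C/4) = -12 - 7*C/4)
N - f(-1839) = 67671 - (-12 - 7/4*(-1839)) = 67671 - (-12 + 12873/4) = 67671 - 1*12825/4 = 67671 - 12825/4 = 257859/4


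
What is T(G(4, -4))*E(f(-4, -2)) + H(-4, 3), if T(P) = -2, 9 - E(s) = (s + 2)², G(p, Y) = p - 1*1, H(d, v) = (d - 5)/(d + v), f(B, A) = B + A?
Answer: 23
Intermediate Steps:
f(B, A) = A + B
H(d, v) = (-5 + d)/(d + v)
G(p, Y) = -1 + p (G(p, Y) = p - 1 = -1 + p)
E(s) = 9 - (2 + s)² (E(s) = 9 - (s + 2)² = 9 - (2 + s)²)
T(G(4, -4))*E(f(-4, -2)) + H(-4, 3) = -2*(9 - (2 + (-2 - 4))²) + (-5 - 4)/(-4 + 3) = -2*(9 - (2 - 6)²) - 9/(-1) = -2*(9 - 1*(-4)²) - 1*(-9) = -2*(9 - 1*16) + 9 = -2*(9 - 16) + 9 = -2*(-7) + 9 = 14 + 9 = 23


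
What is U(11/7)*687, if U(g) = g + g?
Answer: 15114/7 ≈ 2159.1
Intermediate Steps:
U(g) = 2*g
U(11/7)*687 = (2*(11/7))*687 = (22/7)*687 = 15114/7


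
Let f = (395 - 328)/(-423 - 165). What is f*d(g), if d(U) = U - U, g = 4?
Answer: 0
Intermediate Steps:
d(U) = 0
f = -67/588 (f = 67/(-588) = 67*(-1/588) = -67/588 ≈ -0.11395)
f*d(g) = -67/588*0 = 0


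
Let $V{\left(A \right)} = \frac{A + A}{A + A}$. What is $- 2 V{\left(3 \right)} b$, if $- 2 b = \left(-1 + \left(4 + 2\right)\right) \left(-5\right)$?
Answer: $-25$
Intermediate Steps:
$V{\left(A \right)} = 1$ ($V{\left(A \right)} = \frac{2 A}{2 A} = 2 A \frac{1}{2 A} = 1$)
$b = \frac{25}{2}$ ($b = - \frac{\left(-1 + \left(4 + 2\right)\right) \left(-5\right)}{2} = - \frac{\left(-1 + 6\right) \left(-5\right)}{2} = - \frac{5 \left(-5\right)}{2} = \left(- \frac{1}{2}\right) \left(-25\right) = \frac{25}{2} \approx 12.5$)
$- 2 V{\left(3 \right)} b = \left(-2\right) 1 \cdot \frac{25}{2} = \left(-2\right) \frac{25}{2} = -25$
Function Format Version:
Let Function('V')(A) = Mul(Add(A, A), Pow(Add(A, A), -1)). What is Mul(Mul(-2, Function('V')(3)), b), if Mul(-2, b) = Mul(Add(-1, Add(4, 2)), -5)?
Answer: -25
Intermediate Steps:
Function('V')(A) = 1 (Function('V')(A) = Mul(Mul(2, A), Pow(Mul(2, A), -1)) = Mul(Mul(2, A), Mul(Rational(1, 2), Pow(A, -1))) = 1)
b = Rational(25, 2) (b = Mul(Rational(-1, 2), Mul(Add(-1, Add(4, 2)), -5)) = Mul(Rational(-1, 2), Mul(Add(-1, 6), -5)) = Mul(Rational(-1, 2), Mul(5, -5)) = Mul(Rational(-1, 2), -25) = Rational(25, 2) ≈ 12.500)
Mul(Mul(-2, Function('V')(3)), b) = Mul(Mul(-2, 1), Rational(25, 2)) = Mul(-2, Rational(25, 2)) = -25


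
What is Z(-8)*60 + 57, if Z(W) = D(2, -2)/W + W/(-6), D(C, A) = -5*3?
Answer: 499/2 ≈ 249.50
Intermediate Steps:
D(C, A) = -15
Z(W) = -15/W - W/6 (Z(W) = -15/W + W/(-6) = -15/W + W*(-1/6) = -15/W - W/6)
Z(-8)*60 + 57 = (-15/(-8) - 1/6*(-8))*60 + 57 = (-15*(-1/8) + 4/3)*60 + 57 = (15/8 + 4/3)*60 + 57 = (77/24)*60 + 57 = 385/2 + 57 = 499/2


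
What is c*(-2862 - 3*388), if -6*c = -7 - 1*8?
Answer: -10065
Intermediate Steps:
c = 5/2 (c = -(-7 - 1*8)/6 = -(-7 - 8)/6 = -1/6*(-15) = 5/2 ≈ 2.5000)
c*(-2862 - 3*388) = 5*(-2862 - 3*388)/2 = 5*(-2862 - 1*1164)/2 = 5*(-2862 - 1164)/2 = (5/2)*(-4026) = -10065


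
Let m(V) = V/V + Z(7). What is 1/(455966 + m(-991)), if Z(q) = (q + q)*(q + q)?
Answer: 1/456163 ≈ 2.1922e-6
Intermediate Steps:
Z(q) = 4*q**2 (Z(q) = (2*q)*(2*q) = 4*q**2)
m(V) = 197 (m(V) = V/V + 4*7**2 = 1 + 4*49 = 1 + 196 = 197)
1/(455966 + m(-991)) = 1/(455966 + 197) = 1/456163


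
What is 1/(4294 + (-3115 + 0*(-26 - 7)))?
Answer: 1/1179 ≈ 0.00084818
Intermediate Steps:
1/(4294 + (-3115 + 0*(-26 - 7))) = 1/(4294 + (-3115 + 0*(-33))) = 1/(4294 + (-3115 + 0)) = 1/(4294 - 3115) = 1/1179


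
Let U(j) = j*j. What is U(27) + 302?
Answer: 1031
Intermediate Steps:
U(j) = j²
U(27) + 302 = 27² + 302 = 729 + 302 = 1031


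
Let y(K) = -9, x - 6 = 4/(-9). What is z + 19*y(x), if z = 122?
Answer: -49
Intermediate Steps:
x = 50/9 (x = 6 + 4/(-9) = 6 + 4*(-⅑) = 6 - 4/9 = 50/9 ≈ 5.5556)
z + 19*y(x) = 122 + 19*(-9) = 122 - 171 = -49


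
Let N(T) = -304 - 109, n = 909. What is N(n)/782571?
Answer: -413/782571 ≈ -0.00052775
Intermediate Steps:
N(T) = -413
N(n)/782571 = -413/782571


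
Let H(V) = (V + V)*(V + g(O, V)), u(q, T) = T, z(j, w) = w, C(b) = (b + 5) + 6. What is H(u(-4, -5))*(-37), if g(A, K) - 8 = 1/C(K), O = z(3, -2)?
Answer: 3515/3 ≈ 1171.7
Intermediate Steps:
C(b) = 11 + b (C(b) = (5 + b) + 6 = 11 + b)
O = -2
g(A, K) = 8 + 1/(11 + K)
H(V) = 2*V*(V + (89 + 8*V)/(11 + V)) (H(V) = (V + V)*(V + (89 + 8*V)/(11 + V)) = (2*V)*(V + (89 + 8*V)/(11 + V)) = 2*V*(V + (89 + 8*V)/(11 + V)))
H(u(-4, -5))*(-37) = (2*(-5)*(89 + (-5)**2 + 19*(-5))/(11 - 5))*(-37) = (2*(-5)*(89 + 25 - 95)/6)*(-37) = (2*(-5)*(1/6)*19)*(-37) = -95/3*(-37) = 3515/3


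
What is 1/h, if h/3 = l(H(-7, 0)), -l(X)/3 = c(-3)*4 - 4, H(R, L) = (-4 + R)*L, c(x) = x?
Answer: 1/144 ≈ 0.0069444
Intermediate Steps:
H(R, L) = L*(-4 + R)
l(X) = 48 (l(X) = -3*(-3*4 - 4) = -3*(-12 - 4) = -3*(-16) = 48)
h = 144 (h = 3*48 = 144)
1/h = 1/144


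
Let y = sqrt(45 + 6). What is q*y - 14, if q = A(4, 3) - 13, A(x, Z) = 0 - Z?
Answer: -14 - 16*sqrt(51) ≈ -128.26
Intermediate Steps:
y = sqrt(51) ≈ 7.1414
A(x, Z) = -Z
q = -16 (q = -1*3 - 13 = -3 - 13 = -16)
q*y - 14 = -16*sqrt(51) - 14 = -14 - 16*sqrt(51)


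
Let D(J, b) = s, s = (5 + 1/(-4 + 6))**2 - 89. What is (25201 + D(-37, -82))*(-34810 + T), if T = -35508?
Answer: -3535905471/2 ≈ -1.7680e+9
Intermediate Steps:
s = -235/4 (s = (5 + 1/2)**2 - 89 = (11/2)**2 - 89 = 121/4 - 89 = -235/4 ≈ -58.750)
D(J, b) = -235/4
(25201 + D(-37, -82))*(-34810 + T) = (25201 - 235/4)*(-34810 - 35508) = (100569/4)*(-70318) = -3535905471/2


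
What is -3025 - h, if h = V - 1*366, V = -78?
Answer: -2581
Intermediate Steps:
h = -444 (h = -78 - 1*366 = -78 - 366 = -444)
-3025 - h = -3025 - 1*(-444) = -3025 + 444 = -2581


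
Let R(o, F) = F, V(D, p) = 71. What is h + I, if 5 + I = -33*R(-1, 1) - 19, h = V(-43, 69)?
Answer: 14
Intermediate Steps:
h = 71
I = -57 (I = -5 + (-33*1 - 19) = -5 + (-33 - 19) = -5 - 52 = -57)
h + I = 71 - 57 = 14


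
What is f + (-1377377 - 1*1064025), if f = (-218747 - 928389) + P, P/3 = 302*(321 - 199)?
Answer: -3478006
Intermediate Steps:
P = 110532 (P = 3*(302*(321 - 199)) = 3*(302*122) = 3*36844 = 110532)
f = -1036604 (f = (-218747 - 928389) + 110532 = -1147136 + 110532 = -1036604)
f + (-1377377 - 1*1064025) = -1036604 + (-1377377 - 1*1064025) = -1036604 + (-1377377 - 1064025) = -1036604 - 2441402 = -3478006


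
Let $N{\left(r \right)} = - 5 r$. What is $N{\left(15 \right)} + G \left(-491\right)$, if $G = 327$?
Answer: $-160632$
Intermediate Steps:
$N{\left(15 \right)} + G \left(-491\right) = \left(-5\right) 15 + 327 \left(-491\right) = -75 - 160557 = -160632$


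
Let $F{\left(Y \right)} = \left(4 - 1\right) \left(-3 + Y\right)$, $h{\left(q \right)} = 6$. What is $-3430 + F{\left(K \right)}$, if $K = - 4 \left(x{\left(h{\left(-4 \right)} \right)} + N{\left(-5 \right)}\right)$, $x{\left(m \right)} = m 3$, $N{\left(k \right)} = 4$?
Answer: $-3703$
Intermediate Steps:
$x{\left(m \right)} = 3 m$
$K = -88$ ($K = - 4 \left(3 \cdot 6 + 4\right) = - 4 \left(18 + 4\right) = \left(-4\right) 22 = -88$)
$F{\left(Y \right)} = -9 + 3 Y$ ($F{\left(Y \right)} = 3 \left(-3 + Y\right) = -9 + 3 Y$)
$-3430 + F{\left(K \right)} = -3430 + \left(-9 + 3 \left(-88\right)\right) = -3430 - 273 = -3703$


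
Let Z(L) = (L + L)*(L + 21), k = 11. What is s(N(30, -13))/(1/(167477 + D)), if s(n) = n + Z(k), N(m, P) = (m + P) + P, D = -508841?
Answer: -241685712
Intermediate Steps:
N(m, P) = m + 2*P (N(m, P) = (P + m) + P = m + 2*P)
Z(L) = 2*L*(21 + L) (Z(L) = (2*L)*(21 + L) = 2*L*(21 + L))
s(n) = 704 + n (s(n) = n + 2*11*(21 + 11) = n + 2*11*32 = n + 704 = 704 + n)
s(N(30, -13))/(1/(167477 + D)) = (704 + (30 + 2*(-13)))/(1/(167477 - 508841)) = (704 + (30 - 26))/(1/(-341364)) = (704 + 4)/(-1/341364) = 708*(-341364) = -241685712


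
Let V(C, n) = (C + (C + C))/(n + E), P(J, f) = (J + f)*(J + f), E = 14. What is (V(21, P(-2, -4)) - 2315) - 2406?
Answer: -235987/50 ≈ -4719.7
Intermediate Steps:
P(J, f) = (J + f)²
V(C, n) = 3*C/(14 + n) (V(C, n) = (C + (C + C))/(n + 14) = (C + 2*C)/(14 + n) = (3*C)/(14 + n) = 3*C/(14 + n))
(V(21, P(-2, -4)) - 2315) - 2406 = (3*21/(14 + (-2 - 4)²) - 2315) - 2406 = (3*21/(14 + (-6)²) - 2315) - 2406 = (3*21/(14 + 36) - 2315) - 2406 = (3*21/50 - 2315) - 2406 = (3*21*(1/50) - 2315) - 2406 = (63/50 - 2315) - 2406 = -115687/50 - 2406 = -235987/50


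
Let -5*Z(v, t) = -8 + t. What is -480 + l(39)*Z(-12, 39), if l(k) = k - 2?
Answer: -3547/5 ≈ -709.40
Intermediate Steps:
l(k) = -2 + k
Z(v, t) = 8/5 - t/5 (Z(v, t) = -(-8 + t)/5 = 8/5 - t/5)
-480 + l(39)*Z(-12, 39) = -480 + (-2 + 39)*(8/5 - ⅕*39) = -480 + 37*(8/5 - 39/5) = -480 + 37*(-31/5) = -480 - 1147/5 = -3547/5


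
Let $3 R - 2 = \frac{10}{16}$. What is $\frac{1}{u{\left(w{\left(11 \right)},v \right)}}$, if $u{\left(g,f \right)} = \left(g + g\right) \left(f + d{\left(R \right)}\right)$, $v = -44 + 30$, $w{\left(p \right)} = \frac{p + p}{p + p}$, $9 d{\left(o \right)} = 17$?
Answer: $- \frac{9}{218} \approx -0.041284$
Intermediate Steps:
$R = \frac{7}{8}$ ($R = \frac{2}{3} + \frac{10 \cdot \frac{1}{16}}{3} = \frac{2}{3} + \frac{1}{3} \cdot \frac{5}{8} = \frac{2}{3} + \frac{5}{24} = \frac{7}{8} \approx 0.875$)
$d{\left(o \right)} = \frac{17}{9}$ ($d{\left(o \right)} = \frac{1}{9} \cdot 17 = \frac{17}{9}$)
$w{\left(p \right)} = 1$ ($w{\left(p \right)} = \frac{2 p}{2 p} = 2 p \frac{1}{2 p} = 1$)
$v = -14$
$u{\left(g,f \right)} = 2 g \left(\frac{17}{9} + f\right)$ ($u{\left(g,f \right)} = \left(g + g\right) \left(f + \frac{17}{9}\right) = 2 g \left(\frac{17}{9} + f\right)$)
$\frac{1}{u{\left(w{\left(11 \right)},v \right)}} = \frac{1}{\frac{2}{9} \cdot 1 \left(17 + 9 \left(-14\right)\right)} = \frac{1}{\frac{2}{9} \cdot 1 \left(17 - 126\right)} = \frac{1}{\frac{2}{9} \cdot 1 \left(-109\right)} = \frac{1}{- \frac{218}{9}} = - \frac{9}{218}$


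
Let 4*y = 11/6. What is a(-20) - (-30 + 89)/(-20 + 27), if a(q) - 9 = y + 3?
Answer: 677/168 ≈ 4.0298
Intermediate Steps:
y = 11/24 (y = (11/6)/4 = (11*(⅙))/4 = (¼)*(11/6) = 11/24 ≈ 0.45833)
a(q) = 299/24 (a(q) = 9 + (11/24 + 3) = 9 + 83/24 = 299/24)
a(-20) - (-30 + 89)/(-20 + 27) = 299/24 - (-30 + 89)/(-20 + 27) = 299/24 - 59/7 = 677/168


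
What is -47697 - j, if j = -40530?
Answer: -7167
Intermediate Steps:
-47697 - j = -47697 - 1*(-40530) = -47697 + 40530 = -7167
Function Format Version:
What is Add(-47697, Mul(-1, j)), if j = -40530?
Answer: -7167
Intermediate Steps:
Add(-47697, Mul(-1, j)) = Add(-47697, Mul(-1, -40530)) = Add(-47697, 40530) = -7167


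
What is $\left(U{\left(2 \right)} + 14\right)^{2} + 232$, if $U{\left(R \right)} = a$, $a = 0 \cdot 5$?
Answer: $428$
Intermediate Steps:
$a = 0$
$U{\left(R \right)} = 0$
$\left(U{\left(2 \right)} + 14\right)^{2} + 232 = \left(0 + 14\right)^{2} + 232 = 14^{2} + 232 = 196 + 232 = 428$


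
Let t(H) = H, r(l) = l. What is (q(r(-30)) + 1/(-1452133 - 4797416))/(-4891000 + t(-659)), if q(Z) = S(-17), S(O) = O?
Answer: 106242334/30570662611791 ≈ 3.4753e-6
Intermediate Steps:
q(Z) = -17
(q(r(-30)) + 1/(-1452133 - 4797416))/(-4891000 + t(-659)) = (-17 + 1/(-1452133 - 4797416))/(-4891000 - 659) = (-17 + 1/(-6249549))/(-4891659) = (-17 - 1/6249549)*(-1/4891659) = -106242334/6249549*(-1/4891659) = 106242334/30570662611791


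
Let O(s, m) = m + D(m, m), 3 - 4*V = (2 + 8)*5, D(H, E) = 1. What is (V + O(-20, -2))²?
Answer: 2601/16 ≈ 162.56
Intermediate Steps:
V = -47/4 (V = ¾ - (2 + 8)*5/4 = ¾ - 5*5/2 = ¾ - ¼*50 = ¾ - 25/2 = -47/4 ≈ -11.750)
O(s, m) = 1 + m (O(s, m) = m + 1 = 1 + m)
(V + O(-20, -2))² = (-47/4 + (1 - 2))² = (-47/4 - 1)² = (-51/4)² = 2601/16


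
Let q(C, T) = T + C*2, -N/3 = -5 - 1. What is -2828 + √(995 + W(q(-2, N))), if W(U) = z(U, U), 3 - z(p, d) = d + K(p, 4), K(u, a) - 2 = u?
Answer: -2828 + 22*√2 ≈ -2796.9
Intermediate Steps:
K(u, a) = 2 + u
z(p, d) = 1 - d - p (z(p, d) = 3 - (d + (2 + p)) = 3 - (2 + d + p) = 3 + (-2 - d - p) = 1 - d - p)
N = 18 (N = -3*(-5 - 1) = -3*(-6) = 18)
q(C, T) = T + 2*C
W(U) = 1 - 2*U (W(U) = 1 - U - U = 1 - 2*U)
-2828 + √(995 + W(q(-2, N))) = -2828 + √(995 + (1 - 2*(18 + 2*(-2)))) = -2828 + √(995 + (1 - 2*(18 - 4))) = -2828 + √(995 + (1 - 2*14)) = -2828 + √(995 + (1 - 28)) = -2828 + √(995 - 27) = -2828 + √968 = -2828 + 22*√2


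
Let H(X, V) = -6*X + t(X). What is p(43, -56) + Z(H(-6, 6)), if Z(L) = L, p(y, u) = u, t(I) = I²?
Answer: 16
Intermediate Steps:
H(X, V) = X² - 6*X (H(X, V) = -6*X + X² = X² - 6*X)
p(43, -56) + Z(H(-6, 6)) = -56 - 6*(-6 - 6) = -56 - 6*(-12) = -56 + 72 = 16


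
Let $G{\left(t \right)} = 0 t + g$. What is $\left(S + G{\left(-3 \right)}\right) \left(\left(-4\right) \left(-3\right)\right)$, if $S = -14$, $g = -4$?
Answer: $-216$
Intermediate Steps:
$G{\left(t \right)} = -4$ ($G{\left(t \right)} = 0 t - 4 = 0 - 4 = -4$)
$\left(S + G{\left(-3 \right)}\right) \left(\left(-4\right) \left(-3\right)\right) = \left(-14 - 4\right) \left(\left(-4\right) \left(-3\right)\right) = \left(-18\right) 12 = -216$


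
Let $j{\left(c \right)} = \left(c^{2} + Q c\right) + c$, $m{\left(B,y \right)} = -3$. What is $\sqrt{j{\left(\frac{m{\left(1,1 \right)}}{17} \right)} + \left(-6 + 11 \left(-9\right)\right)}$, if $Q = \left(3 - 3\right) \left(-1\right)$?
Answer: $\frac{i \sqrt{30387}}{17} \approx 10.254 i$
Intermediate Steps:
$Q = 0$ ($Q = 0 \left(-1\right) = 0$)
$j{\left(c \right)} = c + c^{2}$ ($j{\left(c \right)} = \left(c^{2} + 0 c\right) + c = \left(c^{2} + 0\right) + c = c^{2} + c = c + c^{2}$)
$\sqrt{j{\left(\frac{m{\left(1,1 \right)}}{17} \right)} + \left(-6 + 11 \left(-9\right)\right)} = \sqrt{- \frac{3}{17} \left(1 - \frac{3}{17}\right) + \left(-6 + 11 \left(-9\right)\right)} = \sqrt{\left(-3\right) \frac{1}{17} \left(1 - \frac{3}{17}\right) - 105} = \sqrt{- \frac{3 \left(1 - \frac{3}{17}\right)}{17} - 105} = \sqrt{\left(- \frac{3}{17}\right) \frac{14}{17} - 105} = \sqrt{- \frac{42}{289} - 105} = \sqrt{- \frac{30387}{289}} = \frac{i \sqrt{30387}}{17}$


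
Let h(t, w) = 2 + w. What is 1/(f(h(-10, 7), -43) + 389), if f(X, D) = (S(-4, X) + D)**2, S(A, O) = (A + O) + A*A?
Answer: 1/873 ≈ 0.0011455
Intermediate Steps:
S(A, O) = A + O + A**2 (S(A, O) = (A + O) + A**2 = A + O + A**2)
f(X, D) = (12 + D + X)**2 (f(X, D) = ((-4 + X + (-4)**2) + D)**2 = ((-4 + X + 16) + D)**2 = ((12 + X) + D)**2 = (12 + D + X)**2)
1/(f(h(-10, 7), -43) + 389) = 1/((12 - 43 + (2 + 7))**2 + 389) = 1/((12 - 43 + 9)**2 + 389) = 1/((-22)**2 + 389) = 1/(484 + 389) = 1/873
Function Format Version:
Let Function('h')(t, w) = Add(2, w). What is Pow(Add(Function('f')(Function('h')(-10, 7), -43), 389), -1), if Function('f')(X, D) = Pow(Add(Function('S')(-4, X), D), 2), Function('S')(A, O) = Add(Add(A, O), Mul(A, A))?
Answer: Rational(1, 873) ≈ 0.0011455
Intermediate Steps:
Function('S')(A, O) = Add(A, O, Pow(A, 2)) (Function('S')(A, O) = Add(Add(A, O), Pow(A, 2)) = Add(A, O, Pow(A, 2)))
Function('f')(X, D) = Pow(Add(12, D, X), 2) (Function('f')(X, D) = Pow(Add(Add(-4, X, Pow(-4, 2)), D), 2) = Pow(Add(Add(-4, X, 16), D), 2) = Pow(Add(Add(12, X), D), 2) = Pow(Add(12, D, X), 2))
Pow(Add(Function('f')(Function('h')(-10, 7), -43), 389), -1) = Pow(Add(Pow(Add(12, -43, Add(2, 7)), 2), 389), -1) = Pow(Add(Pow(Add(12, -43, 9), 2), 389), -1) = Pow(Add(Pow(-22, 2), 389), -1) = Pow(Add(484, 389), -1) = Pow(873, -1) = Rational(1, 873)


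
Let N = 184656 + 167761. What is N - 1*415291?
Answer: -62874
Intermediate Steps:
N = 352417
N - 1*415291 = 352417 - 1*415291 = 352417 - 415291 = -62874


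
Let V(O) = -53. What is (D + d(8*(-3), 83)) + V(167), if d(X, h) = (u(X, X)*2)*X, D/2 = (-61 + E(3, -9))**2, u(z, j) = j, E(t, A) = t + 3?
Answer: 7149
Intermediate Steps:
E(t, A) = 3 + t
D = 6050 (D = 2*(-61 + (3 + 3))**2 = 2*(-61 + 6)**2 = 2*(-55)**2 = 2*3025 = 6050)
d(X, h) = 2*X**2 (d(X, h) = (X*2)*X = (2*X)*X = 2*X**2)
(D + d(8*(-3), 83)) + V(167) = (6050 + 2*(8*(-3))**2) - 53 = (6050 + 2*(-24)**2) - 53 = (6050 + 2*576) - 53 = (6050 + 1152) - 53 = 7202 - 53 = 7149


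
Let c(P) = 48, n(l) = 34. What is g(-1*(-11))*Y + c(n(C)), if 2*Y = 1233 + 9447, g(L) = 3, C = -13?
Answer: 16068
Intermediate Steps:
Y = 5340 (Y = (1233 + 9447)/2 = (1/2)*10680 = 5340)
g(-1*(-11))*Y + c(n(C)) = 3*5340 + 48 = 16020 + 48 = 16068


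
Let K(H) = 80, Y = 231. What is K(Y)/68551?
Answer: 80/68551 ≈ 0.0011670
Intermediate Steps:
K(Y)/68551 = 80/68551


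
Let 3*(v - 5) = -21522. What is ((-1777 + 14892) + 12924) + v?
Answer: 18870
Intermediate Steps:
v = -7169 (v = 5 + (1/3)*(-21522) = 5 - 7174 = -7169)
((-1777 + 14892) + 12924) + v = ((-1777 + 14892) + 12924) - 7169 = (13115 + 12924) - 7169 = 26039 - 7169 = 18870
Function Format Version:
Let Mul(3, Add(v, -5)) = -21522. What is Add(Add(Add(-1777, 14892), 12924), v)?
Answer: 18870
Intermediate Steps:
v = -7169 (v = Add(5, Mul(Rational(1, 3), -21522)) = Add(5, -7174) = -7169)
Add(Add(Add(-1777, 14892), 12924), v) = Add(Add(Add(-1777, 14892), 12924), -7169) = Add(Add(13115, 12924), -7169) = Add(26039, -7169) = 18870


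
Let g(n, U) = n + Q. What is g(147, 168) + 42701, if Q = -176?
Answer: 42672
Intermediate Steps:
g(n, U) = -176 + n (g(n, U) = n - 176 = -176 + n)
g(147, 168) + 42701 = (-176 + 147) + 42701 = -29 + 42701 = 42672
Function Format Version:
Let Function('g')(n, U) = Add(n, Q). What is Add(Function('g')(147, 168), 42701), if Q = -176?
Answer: 42672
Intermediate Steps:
Function('g')(n, U) = Add(-176, n) (Function('g')(n, U) = Add(n, -176) = Add(-176, n))
Add(Function('g')(147, 168), 42701) = Add(Add(-176, 147), 42701) = Add(-29, 42701) = 42672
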